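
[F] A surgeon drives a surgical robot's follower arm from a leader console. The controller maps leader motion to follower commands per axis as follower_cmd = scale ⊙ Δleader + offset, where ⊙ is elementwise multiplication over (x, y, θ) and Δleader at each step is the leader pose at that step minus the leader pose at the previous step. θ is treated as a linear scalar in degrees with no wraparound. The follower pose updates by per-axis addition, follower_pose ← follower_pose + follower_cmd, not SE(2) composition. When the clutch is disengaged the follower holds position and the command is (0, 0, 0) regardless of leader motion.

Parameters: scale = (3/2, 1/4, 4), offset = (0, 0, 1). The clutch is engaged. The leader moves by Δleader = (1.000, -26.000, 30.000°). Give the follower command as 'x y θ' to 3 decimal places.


1.500 -6.500 121.000

axis x: 3/2·1.000 + 0 = 1.500
axis y: 1/4·-26.000 + 0 = -6.500
axis θ: 4·30.000 + 1 = 121.000


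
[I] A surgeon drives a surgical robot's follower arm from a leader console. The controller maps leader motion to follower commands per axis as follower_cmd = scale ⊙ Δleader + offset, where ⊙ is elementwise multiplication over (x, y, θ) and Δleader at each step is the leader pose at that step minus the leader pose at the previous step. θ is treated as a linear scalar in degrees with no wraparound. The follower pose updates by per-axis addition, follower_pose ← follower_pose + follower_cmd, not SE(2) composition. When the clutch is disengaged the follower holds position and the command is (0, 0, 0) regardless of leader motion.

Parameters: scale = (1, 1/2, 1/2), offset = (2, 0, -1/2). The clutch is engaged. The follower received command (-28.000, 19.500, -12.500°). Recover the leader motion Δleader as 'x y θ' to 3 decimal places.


-30.000 39.000 -24.000

axis x: (-28.000 − 2) / (1) = -30.000
axis y: (19.500 − 0) / (1/2) = 39.000
axis θ: (-12.500 − -1/2) / (1/2) = -24.000


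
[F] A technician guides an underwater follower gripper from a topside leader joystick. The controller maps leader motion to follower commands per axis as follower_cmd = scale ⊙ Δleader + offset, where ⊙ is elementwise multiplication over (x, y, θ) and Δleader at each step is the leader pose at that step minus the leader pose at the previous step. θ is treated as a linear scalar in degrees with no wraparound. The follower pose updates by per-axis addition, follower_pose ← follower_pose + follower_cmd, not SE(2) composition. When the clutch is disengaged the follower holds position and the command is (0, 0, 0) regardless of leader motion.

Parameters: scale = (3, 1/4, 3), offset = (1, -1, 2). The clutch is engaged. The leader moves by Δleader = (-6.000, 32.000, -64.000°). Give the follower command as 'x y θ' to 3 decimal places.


-17.000 7.000 -190.000

axis x: 3·-6.000 + 1 = -17.000
axis y: 1/4·32.000 + -1 = 7.000
axis θ: 3·-64.000 + 2 = -190.000


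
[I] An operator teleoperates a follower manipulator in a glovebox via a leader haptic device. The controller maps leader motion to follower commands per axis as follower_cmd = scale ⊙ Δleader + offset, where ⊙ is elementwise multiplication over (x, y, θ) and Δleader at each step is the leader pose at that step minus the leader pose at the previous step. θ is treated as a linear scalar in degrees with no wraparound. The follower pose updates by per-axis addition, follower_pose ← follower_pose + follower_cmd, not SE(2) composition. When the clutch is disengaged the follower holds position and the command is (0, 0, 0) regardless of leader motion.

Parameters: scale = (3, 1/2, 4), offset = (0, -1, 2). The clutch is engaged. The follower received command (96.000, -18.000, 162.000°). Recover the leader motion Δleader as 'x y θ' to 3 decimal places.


32.000 -34.000 40.000

axis x: (96.000 − 0) / (3) = 32.000
axis y: (-18.000 − -1) / (1/2) = -34.000
axis θ: (162.000 − 2) / (4) = 40.000


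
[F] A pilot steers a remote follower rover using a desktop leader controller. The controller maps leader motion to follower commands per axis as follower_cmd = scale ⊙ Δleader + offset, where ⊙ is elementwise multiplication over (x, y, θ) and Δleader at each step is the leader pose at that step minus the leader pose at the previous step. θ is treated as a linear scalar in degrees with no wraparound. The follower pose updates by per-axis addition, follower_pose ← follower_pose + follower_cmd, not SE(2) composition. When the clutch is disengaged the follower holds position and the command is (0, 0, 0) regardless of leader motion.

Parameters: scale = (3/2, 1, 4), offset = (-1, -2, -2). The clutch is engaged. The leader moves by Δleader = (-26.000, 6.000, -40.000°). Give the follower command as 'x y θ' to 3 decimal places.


axis x: 3/2·-26.000 + -1 = -40.000
axis y: 1·6.000 + -2 = 4.000
axis θ: 4·-40.000 + -2 = -162.000

-40.000 4.000 -162.000


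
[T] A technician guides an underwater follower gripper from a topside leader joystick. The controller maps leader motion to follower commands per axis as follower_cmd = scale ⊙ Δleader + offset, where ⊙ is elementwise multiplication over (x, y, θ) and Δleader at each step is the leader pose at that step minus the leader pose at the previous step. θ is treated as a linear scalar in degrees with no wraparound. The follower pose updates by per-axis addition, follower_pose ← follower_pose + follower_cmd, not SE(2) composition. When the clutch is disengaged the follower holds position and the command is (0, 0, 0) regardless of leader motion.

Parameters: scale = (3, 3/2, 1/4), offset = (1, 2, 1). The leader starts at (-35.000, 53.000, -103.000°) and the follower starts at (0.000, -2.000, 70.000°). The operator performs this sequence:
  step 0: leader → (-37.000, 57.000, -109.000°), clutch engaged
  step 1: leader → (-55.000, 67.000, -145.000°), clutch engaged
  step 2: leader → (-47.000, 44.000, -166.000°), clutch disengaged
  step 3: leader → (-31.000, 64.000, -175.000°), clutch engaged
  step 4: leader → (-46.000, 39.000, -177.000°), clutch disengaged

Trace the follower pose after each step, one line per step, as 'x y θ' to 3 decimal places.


-5.000 6.000 69.500
-58.000 23.000 61.500
-58.000 23.000 61.500
-9.000 55.000 60.250
-9.000 55.000 60.250

step 0: Δleader=(-2.000, 4.000, -6.000°), engaged; cmd=(-5.000, 8.000, -0.500°) → follower=(-5.000, 6.000, 69.500°)
step 1: Δleader=(-18.000, 10.000, -36.000°), engaged; cmd=(-53.000, 17.000, -8.000°) → follower=(-58.000, 23.000, 61.500°)
step 2: Δleader=(8.000, -23.000, -21.000°), disengaged; cmd=(0,0,0) → follower holds at (-58.000, 23.000, 61.500°)
step 3: Δleader=(16.000, 20.000, -9.000°), engaged; cmd=(49.000, 32.000, -1.250°) → follower=(-9.000, 55.000, 60.250°)
step 4: Δleader=(-15.000, -25.000, -2.000°), disengaged; cmd=(0,0,0) → follower holds at (-9.000, 55.000, 60.250°)


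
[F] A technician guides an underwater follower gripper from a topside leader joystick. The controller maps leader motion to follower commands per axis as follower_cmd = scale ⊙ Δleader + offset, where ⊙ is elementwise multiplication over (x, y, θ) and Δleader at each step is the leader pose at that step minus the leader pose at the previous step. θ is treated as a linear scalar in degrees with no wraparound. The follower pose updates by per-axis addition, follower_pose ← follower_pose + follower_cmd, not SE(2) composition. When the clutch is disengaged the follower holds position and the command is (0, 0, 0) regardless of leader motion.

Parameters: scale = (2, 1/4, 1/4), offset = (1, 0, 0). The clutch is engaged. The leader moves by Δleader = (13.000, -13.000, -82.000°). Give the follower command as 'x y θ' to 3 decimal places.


27.000 -3.250 -20.500

axis x: 2·13.000 + 1 = 27.000
axis y: 1/4·-13.000 + 0 = -3.250
axis θ: 1/4·-82.000 + 0 = -20.500


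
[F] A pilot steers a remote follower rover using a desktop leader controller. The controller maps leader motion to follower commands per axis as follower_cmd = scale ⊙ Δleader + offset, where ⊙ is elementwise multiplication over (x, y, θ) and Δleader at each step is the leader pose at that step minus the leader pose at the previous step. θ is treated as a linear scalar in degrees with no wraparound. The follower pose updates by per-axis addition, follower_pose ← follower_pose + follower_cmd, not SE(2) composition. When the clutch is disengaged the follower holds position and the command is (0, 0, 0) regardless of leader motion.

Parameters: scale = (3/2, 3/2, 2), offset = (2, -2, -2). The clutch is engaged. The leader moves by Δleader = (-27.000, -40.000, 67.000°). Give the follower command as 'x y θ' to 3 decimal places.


axis x: 3/2·-27.000 + 2 = -38.500
axis y: 3/2·-40.000 + -2 = -62.000
axis θ: 2·67.000 + -2 = 132.000

-38.500 -62.000 132.000


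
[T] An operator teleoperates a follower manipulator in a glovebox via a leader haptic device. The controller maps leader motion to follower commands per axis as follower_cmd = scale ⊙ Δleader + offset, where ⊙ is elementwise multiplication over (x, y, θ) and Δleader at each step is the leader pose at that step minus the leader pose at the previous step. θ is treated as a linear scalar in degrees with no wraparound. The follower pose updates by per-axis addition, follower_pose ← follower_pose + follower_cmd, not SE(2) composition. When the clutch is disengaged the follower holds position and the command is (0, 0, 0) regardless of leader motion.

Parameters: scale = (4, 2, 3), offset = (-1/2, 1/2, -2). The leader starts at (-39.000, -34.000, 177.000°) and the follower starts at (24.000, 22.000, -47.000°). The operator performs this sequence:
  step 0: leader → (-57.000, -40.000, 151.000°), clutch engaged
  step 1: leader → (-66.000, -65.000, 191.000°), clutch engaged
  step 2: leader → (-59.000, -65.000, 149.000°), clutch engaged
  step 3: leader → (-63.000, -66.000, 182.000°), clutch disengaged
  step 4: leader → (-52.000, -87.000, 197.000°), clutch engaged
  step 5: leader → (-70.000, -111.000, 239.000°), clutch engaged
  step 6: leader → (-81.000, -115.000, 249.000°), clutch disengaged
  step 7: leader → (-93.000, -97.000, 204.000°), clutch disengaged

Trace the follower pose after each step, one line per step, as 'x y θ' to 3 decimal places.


-48.500 10.500 -127.000
-85.000 -39.000 -9.000
-57.500 -38.500 -137.000
-57.500 -38.500 -137.000
-14.000 -80.000 -94.000
-86.500 -127.500 30.000
-86.500 -127.500 30.000
-86.500 -127.500 30.000

step 0: Δleader=(-18.000, -6.000, -26.000°), engaged; cmd=(-72.500, -11.500, -80.000°) → follower=(-48.500, 10.500, -127.000°)
step 1: Δleader=(-9.000, -25.000, 40.000°), engaged; cmd=(-36.500, -49.500, 118.000°) → follower=(-85.000, -39.000, -9.000°)
step 2: Δleader=(7.000, 0.000, -42.000°), engaged; cmd=(27.500, 0.500, -128.000°) → follower=(-57.500, -38.500, -137.000°)
step 3: Δleader=(-4.000, -1.000, 33.000°), disengaged; cmd=(0,0,0) → follower holds at (-57.500, -38.500, -137.000°)
step 4: Δleader=(11.000, -21.000, 15.000°), engaged; cmd=(43.500, -41.500, 43.000°) → follower=(-14.000, -80.000, -94.000°)
step 5: Δleader=(-18.000, -24.000, 42.000°), engaged; cmd=(-72.500, -47.500, 124.000°) → follower=(-86.500, -127.500, 30.000°)
step 6: Δleader=(-11.000, -4.000, 10.000°), disengaged; cmd=(0,0,0) → follower holds at (-86.500, -127.500, 30.000°)
step 7: Δleader=(-12.000, 18.000, -45.000°), disengaged; cmd=(0,0,0) → follower holds at (-86.500, -127.500, 30.000°)


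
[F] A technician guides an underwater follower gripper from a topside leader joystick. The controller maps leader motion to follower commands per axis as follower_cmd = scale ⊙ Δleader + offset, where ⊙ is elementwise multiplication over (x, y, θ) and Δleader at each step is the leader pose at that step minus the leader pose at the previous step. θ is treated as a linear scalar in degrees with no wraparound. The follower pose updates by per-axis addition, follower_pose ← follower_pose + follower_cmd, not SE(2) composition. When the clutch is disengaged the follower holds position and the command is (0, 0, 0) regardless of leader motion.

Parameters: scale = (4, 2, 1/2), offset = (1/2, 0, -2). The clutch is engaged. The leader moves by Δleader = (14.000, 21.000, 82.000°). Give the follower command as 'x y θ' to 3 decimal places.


axis x: 4·14.000 + 1/2 = 56.500
axis y: 2·21.000 + 0 = 42.000
axis θ: 1/2·82.000 + -2 = 39.000

56.500 42.000 39.000


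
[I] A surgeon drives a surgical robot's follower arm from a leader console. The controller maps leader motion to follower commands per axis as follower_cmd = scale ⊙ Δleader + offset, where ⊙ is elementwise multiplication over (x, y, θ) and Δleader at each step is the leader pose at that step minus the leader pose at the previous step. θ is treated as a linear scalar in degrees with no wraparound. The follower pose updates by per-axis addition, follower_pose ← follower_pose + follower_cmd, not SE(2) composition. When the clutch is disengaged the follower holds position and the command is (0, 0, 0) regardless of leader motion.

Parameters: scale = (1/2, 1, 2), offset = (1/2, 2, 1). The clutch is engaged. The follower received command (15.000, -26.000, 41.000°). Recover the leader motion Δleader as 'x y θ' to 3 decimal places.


axis x: (15.000 − 1/2) / (1/2) = 29.000
axis y: (-26.000 − 2) / (1) = -28.000
axis θ: (41.000 − 1) / (2) = 20.000

29.000 -28.000 20.000


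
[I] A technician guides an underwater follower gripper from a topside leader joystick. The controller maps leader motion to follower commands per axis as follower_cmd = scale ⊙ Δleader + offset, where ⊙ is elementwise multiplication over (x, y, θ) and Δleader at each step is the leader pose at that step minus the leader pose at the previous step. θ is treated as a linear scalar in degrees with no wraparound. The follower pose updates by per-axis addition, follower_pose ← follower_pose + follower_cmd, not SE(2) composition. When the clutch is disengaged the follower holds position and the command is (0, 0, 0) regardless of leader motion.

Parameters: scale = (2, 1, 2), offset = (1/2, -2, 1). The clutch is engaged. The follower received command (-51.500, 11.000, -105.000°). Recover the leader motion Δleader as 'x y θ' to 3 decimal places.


axis x: (-51.500 − 1/2) / (2) = -26.000
axis y: (11.000 − -2) / (1) = 13.000
axis θ: (-105.000 − 1) / (2) = -53.000

-26.000 13.000 -53.000


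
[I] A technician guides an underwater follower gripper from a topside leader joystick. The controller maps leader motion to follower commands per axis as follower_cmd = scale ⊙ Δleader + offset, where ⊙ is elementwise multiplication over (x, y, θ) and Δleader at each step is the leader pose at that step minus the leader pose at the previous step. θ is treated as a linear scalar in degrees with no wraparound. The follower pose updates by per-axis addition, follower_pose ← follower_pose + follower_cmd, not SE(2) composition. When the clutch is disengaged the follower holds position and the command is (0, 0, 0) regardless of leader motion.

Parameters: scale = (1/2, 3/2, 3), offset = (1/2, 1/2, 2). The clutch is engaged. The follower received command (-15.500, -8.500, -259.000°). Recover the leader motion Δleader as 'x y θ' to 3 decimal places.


-32.000 -6.000 -87.000

axis x: (-15.500 − 1/2) / (1/2) = -32.000
axis y: (-8.500 − 1/2) / (3/2) = -6.000
axis θ: (-259.000 − 2) / (3) = -87.000


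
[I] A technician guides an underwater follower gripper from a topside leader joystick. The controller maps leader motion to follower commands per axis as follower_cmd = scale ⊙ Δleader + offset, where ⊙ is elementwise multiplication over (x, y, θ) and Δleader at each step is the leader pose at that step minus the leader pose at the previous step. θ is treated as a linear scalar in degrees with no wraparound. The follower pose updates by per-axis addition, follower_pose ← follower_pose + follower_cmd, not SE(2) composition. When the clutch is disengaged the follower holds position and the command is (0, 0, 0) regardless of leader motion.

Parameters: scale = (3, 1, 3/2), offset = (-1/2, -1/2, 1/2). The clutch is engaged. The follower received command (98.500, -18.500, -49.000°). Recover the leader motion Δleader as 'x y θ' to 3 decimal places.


33.000 -18.000 -33.000

axis x: (98.500 − -1/2) / (3) = 33.000
axis y: (-18.500 − -1/2) / (1) = -18.000
axis θ: (-49.000 − 1/2) / (3/2) = -33.000


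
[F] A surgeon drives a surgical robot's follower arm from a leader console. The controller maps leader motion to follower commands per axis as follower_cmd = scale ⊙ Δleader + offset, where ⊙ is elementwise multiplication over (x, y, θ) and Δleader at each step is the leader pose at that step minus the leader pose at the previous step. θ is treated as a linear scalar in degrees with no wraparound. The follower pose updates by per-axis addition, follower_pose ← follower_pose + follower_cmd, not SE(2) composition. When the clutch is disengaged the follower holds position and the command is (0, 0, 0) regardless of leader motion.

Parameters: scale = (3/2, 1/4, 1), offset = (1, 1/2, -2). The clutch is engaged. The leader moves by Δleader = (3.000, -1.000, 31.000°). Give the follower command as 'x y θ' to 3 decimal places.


axis x: 3/2·3.000 + 1 = 5.500
axis y: 1/4·-1.000 + 1/2 = 0.250
axis θ: 1·31.000 + -2 = 29.000

5.500 0.250 29.000


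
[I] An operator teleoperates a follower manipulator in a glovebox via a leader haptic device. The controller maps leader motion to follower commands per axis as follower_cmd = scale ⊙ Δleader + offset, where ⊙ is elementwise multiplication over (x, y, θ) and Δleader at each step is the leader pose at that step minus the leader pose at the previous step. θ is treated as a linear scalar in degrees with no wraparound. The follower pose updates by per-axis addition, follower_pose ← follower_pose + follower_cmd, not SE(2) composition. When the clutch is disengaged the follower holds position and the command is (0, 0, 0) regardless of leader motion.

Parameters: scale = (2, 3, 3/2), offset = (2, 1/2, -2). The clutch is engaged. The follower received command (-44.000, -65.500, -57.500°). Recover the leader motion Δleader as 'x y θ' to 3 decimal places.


axis x: (-44.000 − 2) / (2) = -23.000
axis y: (-65.500 − 1/2) / (3) = -22.000
axis θ: (-57.500 − -2) / (3/2) = -37.000

-23.000 -22.000 -37.000


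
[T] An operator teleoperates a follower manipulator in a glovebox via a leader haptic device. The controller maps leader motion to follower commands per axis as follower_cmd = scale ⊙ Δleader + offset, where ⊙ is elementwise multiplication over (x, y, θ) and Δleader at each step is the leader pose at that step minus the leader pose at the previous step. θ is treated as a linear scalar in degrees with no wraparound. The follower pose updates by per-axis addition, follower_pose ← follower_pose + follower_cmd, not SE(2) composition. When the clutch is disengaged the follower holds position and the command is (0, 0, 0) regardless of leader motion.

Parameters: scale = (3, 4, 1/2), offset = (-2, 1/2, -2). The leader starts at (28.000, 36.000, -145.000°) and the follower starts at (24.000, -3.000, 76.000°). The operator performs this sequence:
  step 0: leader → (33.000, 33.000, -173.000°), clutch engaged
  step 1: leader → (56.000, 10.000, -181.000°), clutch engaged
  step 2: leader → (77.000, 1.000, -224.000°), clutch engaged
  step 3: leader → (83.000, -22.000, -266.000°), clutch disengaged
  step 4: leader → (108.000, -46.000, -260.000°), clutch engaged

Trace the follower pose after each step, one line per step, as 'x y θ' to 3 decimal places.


37.000 -14.500 60.000
104.000 -106.000 54.000
165.000 -141.500 30.500
165.000 -141.500 30.500
238.000 -237.000 31.500

step 0: Δleader=(5.000, -3.000, -28.000°), engaged; cmd=(13.000, -11.500, -16.000°) → follower=(37.000, -14.500, 60.000°)
step 1: Δleader=(23.000, -23.000, -8.000°), engaged; cmd=(67.000, -91.500, -6.000°) → follower=(104.000, -106.000, 54.000°)
step 2: Δleader=(21.000, -9.000, -43.000°), engaged; cmd=(61.000, -35.500, -23.500°) → follower=(165.000, -141.500, 30.500°)
step 3: Δleader=(6.000, -23.000, -42.000°), disengaged; cmd=(0,0,0) → follower holds at (165.000, -141.500, 30.500°)
step 4: Δleader=(25.000, -24.000, 6.000°), engaged; cmd=(73.000, -95.500, 1.000°) → follower=(238.000, -237.000, 31.500°)


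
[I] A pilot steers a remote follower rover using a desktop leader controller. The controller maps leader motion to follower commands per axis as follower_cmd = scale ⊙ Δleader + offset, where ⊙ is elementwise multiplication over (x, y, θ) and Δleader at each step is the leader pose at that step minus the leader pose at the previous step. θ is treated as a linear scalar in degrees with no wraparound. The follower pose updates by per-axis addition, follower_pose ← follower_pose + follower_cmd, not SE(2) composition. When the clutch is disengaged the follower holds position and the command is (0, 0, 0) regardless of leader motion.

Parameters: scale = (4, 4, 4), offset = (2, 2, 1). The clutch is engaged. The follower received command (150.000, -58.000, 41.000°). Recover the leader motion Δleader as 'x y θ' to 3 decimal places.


37.000 -15.000 10.000

axis x: (150.000 − 2) / (4) = 37.000
axis y: (-58.000 − 2) / (4) = -15.000
axis θ: (41.000 − 1) / (4) = 10.000


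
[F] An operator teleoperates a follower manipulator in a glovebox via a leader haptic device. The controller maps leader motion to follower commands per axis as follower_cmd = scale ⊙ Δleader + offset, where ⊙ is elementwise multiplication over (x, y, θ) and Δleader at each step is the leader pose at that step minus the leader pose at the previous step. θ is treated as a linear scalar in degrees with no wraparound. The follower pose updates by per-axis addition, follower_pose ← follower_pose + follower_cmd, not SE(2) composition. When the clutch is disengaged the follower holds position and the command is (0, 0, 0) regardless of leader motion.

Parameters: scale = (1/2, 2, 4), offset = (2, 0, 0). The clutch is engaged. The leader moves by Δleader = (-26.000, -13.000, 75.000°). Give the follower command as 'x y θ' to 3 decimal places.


-11.000 -26.000 300.000

axis x: 1/2·-26.000 + 2 = -11.000
axis y: 2·-13.000 + 0 = -26.000
axis θ: 4·75.000 + 0 = 300.000


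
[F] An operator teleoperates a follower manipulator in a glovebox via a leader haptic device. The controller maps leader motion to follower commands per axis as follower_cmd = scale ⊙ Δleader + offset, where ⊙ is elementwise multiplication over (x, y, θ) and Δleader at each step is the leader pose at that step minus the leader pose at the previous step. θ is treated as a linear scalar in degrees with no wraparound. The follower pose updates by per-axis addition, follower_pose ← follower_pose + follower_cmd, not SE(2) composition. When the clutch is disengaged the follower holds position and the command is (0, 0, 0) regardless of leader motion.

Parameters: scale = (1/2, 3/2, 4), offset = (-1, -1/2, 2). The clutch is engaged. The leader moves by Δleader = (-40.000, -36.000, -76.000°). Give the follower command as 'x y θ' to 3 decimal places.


axis x: 1/2·-40.000 + -1 = -21.000
axis y: 3/2·-36.000 + -1/2 = -54.500
axis θ: 4·-76.000 + 2 = -302.000

-21.000 -54.500 -302.000


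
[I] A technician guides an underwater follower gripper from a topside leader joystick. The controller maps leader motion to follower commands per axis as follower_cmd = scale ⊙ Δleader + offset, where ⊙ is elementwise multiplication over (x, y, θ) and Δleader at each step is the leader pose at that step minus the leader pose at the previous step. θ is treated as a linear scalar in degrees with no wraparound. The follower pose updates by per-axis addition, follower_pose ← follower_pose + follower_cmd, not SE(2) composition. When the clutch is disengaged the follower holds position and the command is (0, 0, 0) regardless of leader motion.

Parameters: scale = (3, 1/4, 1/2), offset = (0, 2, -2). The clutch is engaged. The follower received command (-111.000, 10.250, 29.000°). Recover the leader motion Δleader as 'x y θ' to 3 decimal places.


-37.000 33.000 62.000

axis x: (-111.000 − 0) / (3) = -37.000
axis y: (10.250 − 2) / (1/4) = 33.000
axis θ: (29.000 − -2) / (1/2) = 62.000


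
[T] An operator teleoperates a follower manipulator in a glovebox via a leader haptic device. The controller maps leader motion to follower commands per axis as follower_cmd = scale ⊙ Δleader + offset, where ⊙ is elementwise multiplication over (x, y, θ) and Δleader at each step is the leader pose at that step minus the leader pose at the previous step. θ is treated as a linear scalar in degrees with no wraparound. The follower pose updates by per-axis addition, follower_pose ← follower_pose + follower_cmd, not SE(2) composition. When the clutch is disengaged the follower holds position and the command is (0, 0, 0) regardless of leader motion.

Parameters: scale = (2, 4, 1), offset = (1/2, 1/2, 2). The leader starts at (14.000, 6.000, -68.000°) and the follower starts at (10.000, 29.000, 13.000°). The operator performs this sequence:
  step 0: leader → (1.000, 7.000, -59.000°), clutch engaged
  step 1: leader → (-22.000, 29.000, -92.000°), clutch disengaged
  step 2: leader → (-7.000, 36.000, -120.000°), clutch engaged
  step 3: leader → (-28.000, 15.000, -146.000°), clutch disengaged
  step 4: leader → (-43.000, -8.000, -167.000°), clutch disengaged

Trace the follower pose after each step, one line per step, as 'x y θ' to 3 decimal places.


step 0: Δleader=(-13.000, 1.000, 9.000°), engaged; cmd=(-25.500, 4.500, 11.000°) → follower=(-15.500, 33.500, 24.000°)
step 1: Δleader=(-23.000, 22.000, -33.000°), disengaged; cmd=(0,0,0) → follower holds at (-15.500, 33.500, 24.000°)
step 2: Δleader=(15.000, 7.000, -28.000°), engaged; cmd=(30.500, 28.500, -26.000°) → follower=(15.000, 62.000, -2.000°)
step 3: Δleader=(-21.000, -21.000, -26.000°), disengaged; cmd=(0,0,0) → follower holds at (15.000, 62.000, -2.000°)
step 4: Δleader=(-15.000, -23.000, -21.000°), disengaged; cmd=(0,0,0) → follower holds at (15.000, 62.000, -2.000°)

-15.500 33.500 24.000
-15.500 33.500 24.000
15.000 62.000 -2.000
15.000 62.000 -2.000
15.000 62.000 -2.000


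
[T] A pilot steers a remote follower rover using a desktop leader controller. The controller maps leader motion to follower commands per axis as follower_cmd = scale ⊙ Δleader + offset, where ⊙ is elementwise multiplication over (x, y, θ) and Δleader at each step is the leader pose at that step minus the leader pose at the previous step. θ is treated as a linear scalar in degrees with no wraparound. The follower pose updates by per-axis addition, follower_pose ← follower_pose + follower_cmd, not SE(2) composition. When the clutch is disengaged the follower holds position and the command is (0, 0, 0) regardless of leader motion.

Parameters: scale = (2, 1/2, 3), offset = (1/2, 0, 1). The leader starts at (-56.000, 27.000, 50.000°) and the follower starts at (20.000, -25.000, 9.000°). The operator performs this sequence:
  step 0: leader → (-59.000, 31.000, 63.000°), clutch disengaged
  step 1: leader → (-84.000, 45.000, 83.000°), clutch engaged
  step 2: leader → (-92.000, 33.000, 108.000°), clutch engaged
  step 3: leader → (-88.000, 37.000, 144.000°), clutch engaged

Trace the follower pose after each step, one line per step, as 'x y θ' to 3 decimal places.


step 0: Δleader=(-3.000, 4.000, 13.000°), disengaged; cmd=(0,0,0) → follower holds at (20.000, -25.000, 9.000°)
step 1: Δleader=(-25.000, 14.000, 20.000°), engaged; cmd=(-49.500, 7.000, 61.000°) → follower=(-29.500, -18.000, 70.000°)
step 2: Δleader=(-8.000, -12.000, 25.000°), engaged; cmd=(-15.500, -6.000, 76.000°) → follower=(-45.000, -24.000, 146.000°)
step 3: Δleader=(4.000, 4.000, 36.000°), engaged; cmd=(8.500, 2.000, 109.000°) → follower=(-36.500, -22.000, 255.000°)

20.000 -25.000 9.000
-29.500 -18.000 70.000
-45.000 -24.000 146.000
-36.500 -22.000 255.000


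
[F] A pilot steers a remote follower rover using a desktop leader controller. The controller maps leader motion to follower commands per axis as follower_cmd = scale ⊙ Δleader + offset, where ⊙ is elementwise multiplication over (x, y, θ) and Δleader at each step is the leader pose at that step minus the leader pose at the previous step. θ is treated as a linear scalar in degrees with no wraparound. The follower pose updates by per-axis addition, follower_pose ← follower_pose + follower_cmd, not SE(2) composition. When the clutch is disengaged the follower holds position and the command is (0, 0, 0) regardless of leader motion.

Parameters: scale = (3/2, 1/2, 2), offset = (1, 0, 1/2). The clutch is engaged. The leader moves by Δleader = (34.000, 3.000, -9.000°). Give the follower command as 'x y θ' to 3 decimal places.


52.000 1.500 -17.500

axis x: 3/2·34.000 + 1 = 52.000
axis y: 1/2·3.000 + 0 = 1.500
axis θ: 2·-9.000 + 1/2 = -17.500


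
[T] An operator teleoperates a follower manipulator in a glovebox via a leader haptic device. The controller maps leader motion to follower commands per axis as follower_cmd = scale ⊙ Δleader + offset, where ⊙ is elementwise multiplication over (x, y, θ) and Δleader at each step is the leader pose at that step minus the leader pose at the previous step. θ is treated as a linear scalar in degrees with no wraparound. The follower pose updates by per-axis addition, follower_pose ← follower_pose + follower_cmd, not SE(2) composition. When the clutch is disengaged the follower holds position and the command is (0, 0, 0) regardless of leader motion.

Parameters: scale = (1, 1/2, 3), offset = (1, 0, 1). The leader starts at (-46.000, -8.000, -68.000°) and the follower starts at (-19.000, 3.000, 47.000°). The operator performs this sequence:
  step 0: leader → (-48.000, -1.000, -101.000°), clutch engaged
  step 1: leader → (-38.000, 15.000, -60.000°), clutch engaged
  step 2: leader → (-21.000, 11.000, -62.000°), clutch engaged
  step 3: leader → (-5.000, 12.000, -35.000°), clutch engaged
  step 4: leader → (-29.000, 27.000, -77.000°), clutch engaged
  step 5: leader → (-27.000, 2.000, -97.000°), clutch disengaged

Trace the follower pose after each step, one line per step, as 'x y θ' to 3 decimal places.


-20.000 6.500 -51.000
-9.000 14.500 73.000
9.000 12.500 68.000
26.000 13.000 150.000
3.000 20.500 25.000
3.000 20.500 25.000

step 0: Δleader=(-2.000, 7.000, -33.000°), engaged; cmd=(-1.000, 3.500, -98.000°) → follower=(-20.000, 6.500, -51.000°)
step 1: Δleader=(10.000, 16.000, 41.000°), engaged; cmd=(11.000, 8.000, 124.000°) → follower=(-9.000, 14.500, 73.000°)
step 2: Δleader=(17.000, -4.000, -2.000°), engaged; cmd=(18.000, -2.000, -5.000°) → follower=(9.000, 12.500, 68.000°)
step 3: Δleader=(16.000, 1.000, 27.000°), engaged; cmd=(17.000, 0.500, 82.000°) → follower=(26.000, 13.000, 150.000°)
step 4: Δleader=(-24.000, 15.000, -42.000°), engaged; cmd=(-23.000, 7.500, -125.000°) → follower=(3.000, 20.500, 25.000°)
step 5: Δleader=(2.000, -25.000, -20.000°), disengaged; cmd=(0,0,0) → follower holds at (3.000, 20.500, 25.000°)


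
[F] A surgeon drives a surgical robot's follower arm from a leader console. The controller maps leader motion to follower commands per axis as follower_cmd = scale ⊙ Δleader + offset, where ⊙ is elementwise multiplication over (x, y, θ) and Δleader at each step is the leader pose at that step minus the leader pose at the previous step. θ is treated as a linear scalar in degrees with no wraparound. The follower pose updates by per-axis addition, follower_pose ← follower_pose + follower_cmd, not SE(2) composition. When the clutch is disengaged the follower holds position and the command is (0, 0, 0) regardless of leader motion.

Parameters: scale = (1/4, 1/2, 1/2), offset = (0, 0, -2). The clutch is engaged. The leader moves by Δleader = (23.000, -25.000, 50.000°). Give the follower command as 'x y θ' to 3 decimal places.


axis x: 1/4·23.000 + 0 = 5.750
axis y: 1/2·-25.000 + 0 = -12.500
axis θ: 1/2·50.000 + -2 = 23.000

5.750 -12.500 23.000


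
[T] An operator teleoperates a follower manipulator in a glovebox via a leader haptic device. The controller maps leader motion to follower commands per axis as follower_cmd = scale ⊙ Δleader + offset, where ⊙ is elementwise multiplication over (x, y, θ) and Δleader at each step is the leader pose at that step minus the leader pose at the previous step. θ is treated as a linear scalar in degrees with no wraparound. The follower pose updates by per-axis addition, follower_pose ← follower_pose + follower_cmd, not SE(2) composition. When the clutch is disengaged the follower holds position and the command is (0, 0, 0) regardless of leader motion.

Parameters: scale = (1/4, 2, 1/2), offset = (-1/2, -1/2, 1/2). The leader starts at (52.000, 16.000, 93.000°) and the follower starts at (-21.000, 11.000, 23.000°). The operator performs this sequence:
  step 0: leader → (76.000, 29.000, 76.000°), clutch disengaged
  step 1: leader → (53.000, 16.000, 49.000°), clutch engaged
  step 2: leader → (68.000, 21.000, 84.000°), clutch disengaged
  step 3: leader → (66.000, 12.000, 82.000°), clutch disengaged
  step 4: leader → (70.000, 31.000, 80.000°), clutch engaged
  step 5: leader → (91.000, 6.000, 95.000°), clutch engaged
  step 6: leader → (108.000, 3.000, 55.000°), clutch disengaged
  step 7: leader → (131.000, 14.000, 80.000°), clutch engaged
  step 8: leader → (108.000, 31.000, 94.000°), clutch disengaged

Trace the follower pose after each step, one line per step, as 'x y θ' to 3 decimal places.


step 0: Δleader=(24.000, 13.000, -17.000°), disengaged; cmd=(0,0,0) → follower holds at (-21.000, 11.000, 23.000°)
step 1: Δleader=(-23.000, -13.000, -27.000°), engaged; cmd=(-6.250, -26.500, -13.000°) → follower=(-27.250, -15.500, 10.000°)
step 2: Δleader=(15.000, 5.000, 35.000°), disengaged; cmd=(0,0,0) → follower holds at (-27.250, -15.500, 10.000°)
step 3: Δleader=(-2.000, -9.000, -2.000°), disengaged; cmd=(0,0,0) → follower holds at (-27.250, -15.500, 10.000°)
step 4: Δleader=(4.000, 19.000, -2.000°), engaged; cmd=(0.500, 37.500, -0.500°) → follower=(-26.750, 22.000, 9.500°)
step 5: Δleader=(21.000, -25.000, 15.000°), engaged; cmd=(4.750, -50.500, 8.000°) → follower=(-22.000, -28.500, 17.500°)
step 6: Δleader=(17.000, -3.000, -40.000°), disengaged; cmd=(0,0,0) → follower holds at (-22.000, -28.500, 17.500°)
step 7: Δleader=(23.000, 11.000, 25.000°), engaged; cmd=(5.250, 21.500, 13.000°) → follower=(-16.750, -7.000, 30.500°)
step 8: Δleader=(-23.000, 17.000, 14.000°), disengaged; cmd=(0,0,0) → follower holds at (-16.750, -7.000, 30.500°)

-21.000 11.000 23.000
-27.250 -15.500 10.000
-27.250 -15.500 10.000
-27.250 -15.500 10.000
-26.750 22.000 9.500
-22.000 -28.500 17.500
-22.000 -28.500 17.500
-16.750 -7.000 30.500
-16.750 -7.000 30.500


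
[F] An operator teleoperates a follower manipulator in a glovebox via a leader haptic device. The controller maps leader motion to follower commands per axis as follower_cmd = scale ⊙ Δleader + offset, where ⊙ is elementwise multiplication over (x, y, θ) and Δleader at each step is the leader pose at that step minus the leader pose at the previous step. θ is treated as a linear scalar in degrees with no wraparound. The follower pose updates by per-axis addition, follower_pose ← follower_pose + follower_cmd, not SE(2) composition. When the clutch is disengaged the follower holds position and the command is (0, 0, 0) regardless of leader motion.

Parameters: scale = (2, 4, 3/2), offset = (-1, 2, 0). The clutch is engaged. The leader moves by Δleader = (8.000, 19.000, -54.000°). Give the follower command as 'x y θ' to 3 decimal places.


axis x: 2·8.000 + -1 = 15.000
axis y: 4·19.000 + 2 = 78.000
axis θ: 3/2·-54.000 + 0 = -81.000

15.000 78.000 -81.000


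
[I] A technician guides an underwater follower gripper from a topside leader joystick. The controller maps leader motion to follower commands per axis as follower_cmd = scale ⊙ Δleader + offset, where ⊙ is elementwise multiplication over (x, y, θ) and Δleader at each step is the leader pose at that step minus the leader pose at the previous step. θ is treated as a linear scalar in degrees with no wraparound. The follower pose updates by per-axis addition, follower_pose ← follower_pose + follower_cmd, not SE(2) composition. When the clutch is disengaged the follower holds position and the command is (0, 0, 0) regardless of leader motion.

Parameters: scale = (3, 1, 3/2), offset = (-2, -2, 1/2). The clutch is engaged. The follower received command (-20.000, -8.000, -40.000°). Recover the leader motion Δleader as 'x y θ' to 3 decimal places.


axis x: (-20.000 − -2) / (3) = -6.000
axis y: (-8.000 − -2) / (1) = -6.000
axis θ: (-40.000 − 1/2) / (3/2) = -27.000

-6.000 -6.000 -27.000


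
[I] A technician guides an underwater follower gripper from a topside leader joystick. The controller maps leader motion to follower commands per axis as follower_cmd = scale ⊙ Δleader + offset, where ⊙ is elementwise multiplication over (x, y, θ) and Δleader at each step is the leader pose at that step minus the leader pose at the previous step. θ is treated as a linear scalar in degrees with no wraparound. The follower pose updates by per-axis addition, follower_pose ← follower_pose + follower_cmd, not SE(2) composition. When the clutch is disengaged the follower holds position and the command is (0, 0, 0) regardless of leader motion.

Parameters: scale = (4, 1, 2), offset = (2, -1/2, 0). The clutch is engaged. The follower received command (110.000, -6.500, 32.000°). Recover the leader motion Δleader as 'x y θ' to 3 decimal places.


27.000 -6.000 16.000

axis x: (110.000 − 2) / (4) = 27.000
axis y: (-6.500 − -1/2) / (1) = -6.000
axis θ: (32.000 − 0) / (2) = 16.000


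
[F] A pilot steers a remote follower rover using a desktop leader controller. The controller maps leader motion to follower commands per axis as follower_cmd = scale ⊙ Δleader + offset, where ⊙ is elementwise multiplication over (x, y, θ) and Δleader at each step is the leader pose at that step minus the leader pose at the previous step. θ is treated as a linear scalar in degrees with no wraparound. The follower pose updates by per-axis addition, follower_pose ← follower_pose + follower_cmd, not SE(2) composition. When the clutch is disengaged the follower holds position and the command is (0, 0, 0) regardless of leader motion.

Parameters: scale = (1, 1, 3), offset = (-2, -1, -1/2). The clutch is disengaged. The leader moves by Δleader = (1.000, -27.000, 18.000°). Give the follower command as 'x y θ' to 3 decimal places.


0.000 0.000 0.000

clutch disengaged → follower holds; cmd = (0, 0, 0)


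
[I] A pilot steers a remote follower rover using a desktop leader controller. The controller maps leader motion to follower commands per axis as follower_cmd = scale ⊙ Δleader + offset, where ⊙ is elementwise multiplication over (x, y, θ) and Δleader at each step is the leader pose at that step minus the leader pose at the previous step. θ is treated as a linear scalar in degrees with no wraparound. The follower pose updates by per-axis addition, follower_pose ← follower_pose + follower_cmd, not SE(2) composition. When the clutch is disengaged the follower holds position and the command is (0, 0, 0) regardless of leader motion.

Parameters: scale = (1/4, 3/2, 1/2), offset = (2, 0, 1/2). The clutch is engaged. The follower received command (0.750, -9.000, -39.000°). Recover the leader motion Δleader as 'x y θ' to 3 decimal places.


-5.000 -6.000 -79.000

axis x: (0.750 − 2) / (1/4) = -5.000
axis y: (-9.000 − 0) / (3/2) = -6.000
axis θ: (-39.000 − 1/2) / (1/2) = -79.000
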